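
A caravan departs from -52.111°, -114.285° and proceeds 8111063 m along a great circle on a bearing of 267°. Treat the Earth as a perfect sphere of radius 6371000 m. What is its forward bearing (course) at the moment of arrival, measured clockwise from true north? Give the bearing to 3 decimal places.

δ = 8111063/6371000 = 1.273122 rad (72.9445°).
Start latitude φ₁ = -0.909509 rad; initial bearing θ = 4.660029 rad.
Destination latitude: φ₂ = arcsin( sin φ₁ cos δ + cos φ₁ sin δ cos θ ) = arcsin(-0.262198) = -15.201°.
For the longitude increment, Δλ = atan2( sin θ sin δ cos φ₁, cos δ − sin φ₁ sin φ₂ ) = atan2(-0.586320, 0.086370) = -81.620°.
λ₂ = -114.285° + -81.620° = -195.905°, normalized to (−180°, 180°] → 164.095°.
The forward bearing on arrival equals the back-azimuth from the destination plus 180°.
Back-azimuth from P₂ (-15.201°, 164.095°) to P₁ (-52.111°, -114.285°), with Δλ' = λ₁ − λ₂ = -278.380°: atan2( sin Δλ' cos φ₁ , cos φ₂ sin φ₁ − sin φ₂ cos φ₁ cos Δλ' ) = 140.541°.
Final bearing = (140.541° + 180°) mod 360° = 320.541°.

final bearing 320.541°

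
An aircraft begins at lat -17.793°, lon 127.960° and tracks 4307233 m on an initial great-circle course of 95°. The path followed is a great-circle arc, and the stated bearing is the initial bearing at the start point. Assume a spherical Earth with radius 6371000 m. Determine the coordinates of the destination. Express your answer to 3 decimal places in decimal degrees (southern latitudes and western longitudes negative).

latitude -16.875°, longitude 168.607°

Central angle δ = d/R = 0.676069 rad.
Converting: φ₁ = -0.310546 rad, θ = 1.658063 rad.
Applying the spherical law of cosines for sides, sin φ₂ = sin φ₁ cos δ + cos φ₁ sin δ cos θ = -0.290291, so φ₂ = -16.875°.
Then Δλ = atan2(0.593533, 0.691332) = 0.709429 rad, from sin θ sin δ cos φ₁ over cos δ − sin φ₁ sin φ₂.
λ₂ = λ₁ + Δλ = 168.607°.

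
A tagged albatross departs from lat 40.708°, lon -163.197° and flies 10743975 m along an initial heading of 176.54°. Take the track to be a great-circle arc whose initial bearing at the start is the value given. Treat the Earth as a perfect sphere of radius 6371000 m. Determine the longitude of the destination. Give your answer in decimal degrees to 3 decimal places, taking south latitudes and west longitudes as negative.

longitude -157.078°

Angular distance δ = d/R = 10743975 / 6371000 = 1.686388 rad.
Converting: φ₁ = 0.710489 rad, θ = 3.081204 rad.
sin φ₂ = sin φ₁ cos δ + cos φ₁ sin δ cos θ = (0.652204)(-0.115334) + (0.758043)(0.993327)(-0.998177) = -0.826833
φ₂ = asin(-0.826833) = -0.973454 rad = -55.775°.
For the longitude increment, Δλ = atan2( sin θ sin δ cos φ₁, cos δ − sin φ₁ sin φ₂ ) = atan2(0.045444, 0.423930) = 6.119°.
λ₂ = λ₁ + Δλ = -157.078°.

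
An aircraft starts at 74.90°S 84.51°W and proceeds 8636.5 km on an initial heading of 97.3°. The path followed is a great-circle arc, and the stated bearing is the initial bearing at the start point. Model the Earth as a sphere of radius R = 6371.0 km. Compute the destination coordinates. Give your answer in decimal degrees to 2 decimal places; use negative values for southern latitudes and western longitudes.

Angular distance δ = d/R = 8636.5 / 6371 = 1.355596 rad.
Converting: φ₁ = -1.307252 rad, θ = 1.698205 rad.
Destination latitude: φ₂ = arcsin( sin φ₁ cos δ + cos φ₁ sin δ cos θ ) = arcsin(-0.238508) = -13.80°.
Then Δλ = atan2(0.252433, -0.016729) = 1.636972 rad, from sin θ sin δ cos φ₁ over cos δ − sin φ₁ sin φ₂.
λ₂ = -84.51° + 93.79° = 9.28°.

latitude -13.80°, longitude 9.28°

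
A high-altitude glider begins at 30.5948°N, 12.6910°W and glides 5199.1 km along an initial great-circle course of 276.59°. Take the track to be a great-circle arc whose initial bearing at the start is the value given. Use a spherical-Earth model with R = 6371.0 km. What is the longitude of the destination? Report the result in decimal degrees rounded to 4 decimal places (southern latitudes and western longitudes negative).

The arc subtends δ = 5199.1/6371 = 0.816057 rad at the centre.
Start latitude φ₁ = 0.533980 rad; initial bearing θ = 4.827406 rad.
sin φ₂ = sin φ₁ cos δ + cos φ₁ sin δ cos θ = (0.508963)(0.685099) + (0.860788)(0.728450)(0.114764) = 0.420652
φ₂ = asin(0.420652) = 0.434164 rad = 24.8757°.
Δλ = atan2( sin θ sin δ cos φ₁ , cos δ − sin φ₁ sin φ₂ ) = atan2(-0.622898, 0.471002) = -0.923373 rad = -52.9054°.
λ₂ = λ₁ + Δλ = -65.5964°.

longitude -65.5964°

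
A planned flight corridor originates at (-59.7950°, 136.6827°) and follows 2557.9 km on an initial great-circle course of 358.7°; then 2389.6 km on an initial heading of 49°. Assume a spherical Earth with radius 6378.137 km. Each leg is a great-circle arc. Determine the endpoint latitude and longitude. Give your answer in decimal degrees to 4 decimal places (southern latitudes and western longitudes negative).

latitude -21.4413°, longitude 153.3096°

Apply the spherical direct solution leg by leg, carrying full precision between legs.
Leg 1: from (-59.7950°, 136.6827°), δ = 2557.9/6378.137 = 0.401042 rad, θ = 358.7° → φ = -36.8206°, λ = 136.0488°.
Leg 2: from (-36.8206°, 136.0488°), δ = 2389.6/6378.137 = 0.374655 rad, θ = 49° → φ = -21.4413°, λ = 153.3096°.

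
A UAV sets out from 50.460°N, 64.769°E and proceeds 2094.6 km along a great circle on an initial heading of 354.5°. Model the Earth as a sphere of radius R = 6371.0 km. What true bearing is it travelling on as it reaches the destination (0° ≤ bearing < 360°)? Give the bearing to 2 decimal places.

The arc subtends δ = 2094.6/6371 = 0.328771 rad at the centre.
With φ₁ = 50.460° = 0.880693 rad and θ = 354.5° = 6.187192 rad:
sin φ₂ = sin φ₁ cos δ + cos φ₁ sin δ cos θ = (0.771180)(0.946440) + (0.636617)(0.322880)(0.995396) = 0.934480
φ₂ = asin(0.934480) = 1.206797 rad = 69.144°.
Then Δλ = atan2(-0.019701, 0.225787) = -0.087035 rad, from sin θ sin δ cos φ₁ over cos δ − sin φ₁ sin φ₂.
λ₂ = λ₁ + Δλ = 59.782°.
The forward bearing on arrival equals the back-azimuth from the destination plus 180°.
Back-azimuth from P₂ (69.14°, 59.78°) to P₁ (50.46°, 64.77°), with Δλ' = λ₁ − λ₂ = 4.99°: atan2( sin Δλ' cos φ₁ , cos φ₂ sin φ₁ − sin φ₂ cos φ₁ cos Δλ' ) = 170.13°.
Final bearing = (170.13° + 180°) mod 360° = 350.13°.

final bearing 350.13°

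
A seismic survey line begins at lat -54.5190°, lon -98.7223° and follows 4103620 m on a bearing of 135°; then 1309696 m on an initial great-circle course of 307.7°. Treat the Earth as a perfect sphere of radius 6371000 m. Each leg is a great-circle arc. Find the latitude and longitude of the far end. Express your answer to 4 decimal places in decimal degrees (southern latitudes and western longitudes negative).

Apply the spherical direct solution leg by leg, carrying full precision between legs.
Leg 1: from (-54.5190°, -98.7223°), δ = 4103620/6371000 = 0.644109 rad, θ = 135° → φ = -63.8451°, λ = -24.2998°.
Leg 2: from (-63.8451°, -24.2998°), δ = 1309696/6371000 = 0.205571 rad, θ = 307.7° → φ = -55.4551°, λ = -40.8481°.

latitude -55.4551°, longitude -40.8481°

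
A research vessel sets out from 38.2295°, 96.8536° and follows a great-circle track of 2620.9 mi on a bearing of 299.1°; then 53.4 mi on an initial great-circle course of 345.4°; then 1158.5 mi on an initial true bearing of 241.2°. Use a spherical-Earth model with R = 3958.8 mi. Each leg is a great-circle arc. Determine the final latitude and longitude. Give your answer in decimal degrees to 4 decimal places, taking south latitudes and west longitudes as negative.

Apply the spherical direct solution leg by leg, carrying full precision between legs.
Leg 1: from (38.2295°, 96.8536°), δ = 2620.9/3958.8 = 0.662044 rad, θ = 299.1° → φ = 46.2969°, λ = 45.8289°.
Leg 2: from (46.2969°, 45.8289°), δ = 53.4/3958.8 = 0.013489 rad, θ = 345.4° → φ = 47.0444°, λ = 45.5430°.
Leg 3: from (47.0444°, 45.5430°), δ = 1158.5/3958.8 = 0.292639 rad, θ = 241.2° → φ = 37.3055°, λ = 27.0121°.

latitude 37.3055°, longitude 27.0121°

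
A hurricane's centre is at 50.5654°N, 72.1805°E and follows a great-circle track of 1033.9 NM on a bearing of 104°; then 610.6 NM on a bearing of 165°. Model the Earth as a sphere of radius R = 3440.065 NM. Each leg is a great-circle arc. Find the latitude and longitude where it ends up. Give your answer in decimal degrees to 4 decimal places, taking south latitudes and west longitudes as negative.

Apply the spherical direct solution leg by leg, carrying full precision between legs.
Leg 1: from (50.5654°, 72.1805°), δ = 1033.9/3440.065 = 0.300547 rad, θ = 104° → φ = 43.8075°, λ = 95.6358°.
Leg 2: from (43.8075°, 95.6358°), δ = 610.6/3440.065 = 0.177497 rad, θ = 165° → φ = 33.9370°, λ = 98.7933°.

latitude 33.9370°, longitude 98.7933°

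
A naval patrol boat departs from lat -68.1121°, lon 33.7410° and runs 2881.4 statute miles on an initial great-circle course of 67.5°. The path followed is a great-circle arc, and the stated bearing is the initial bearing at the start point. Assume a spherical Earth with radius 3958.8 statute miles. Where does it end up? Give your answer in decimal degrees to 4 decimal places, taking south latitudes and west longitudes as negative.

The arc subtends δ = 2881.4/3958.8 = 0.727847 rad at the centre.
Start latitude φ₁ = -1.188780 rad; initial bearing θ = 1.178097 rad.
sin φ₂ = sin φ₁ cos δ + cos φ₁ sin δ cos θ = (-0.927915)(0.746609) + (0.372792)(0.665264)(0.382683) = -0.597882
φ₂ = asin(-0.597882) = -0.640856 rad = -36.7184°.
For the longitude increment, Δλ = atan2( sin θ sin δ cos φ₁, cos δ − sin φ₁ sin φ₂ ) = atan2(0.229127, 0.191825) = 50.0639°.
λ₂ = 33.7410° + 50.0639° = 83.8049°.

latitude -36.7184°, longitude 83.8049°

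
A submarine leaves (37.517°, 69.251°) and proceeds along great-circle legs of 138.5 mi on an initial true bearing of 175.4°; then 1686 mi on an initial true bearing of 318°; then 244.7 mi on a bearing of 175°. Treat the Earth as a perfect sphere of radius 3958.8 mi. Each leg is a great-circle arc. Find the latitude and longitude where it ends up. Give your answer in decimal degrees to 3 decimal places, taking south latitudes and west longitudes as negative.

Apply the spherical direct solution leg by leg, carrying full precision between legs.
Leg 1: from (37.517°, 69.251°), δ = 138.5/3958.8 = 0.034985 rad, θ = 175.4° → φ = 35.519°, λ = 69.448°.
Leg 2: from (35.519°, 69.448°), δ = 1686/3958.8 = 0.425887 rad, θ = 318° → φ = 51.165°, λ = 43.291°.
Leg 3: from (51.165°, 43.291°), δ = 244.7/3958.8 = 0.061812 rad, θ = 175° → φ = 47.636°, λ = 43.749°.

latitude 47.636°, longitude 43.749°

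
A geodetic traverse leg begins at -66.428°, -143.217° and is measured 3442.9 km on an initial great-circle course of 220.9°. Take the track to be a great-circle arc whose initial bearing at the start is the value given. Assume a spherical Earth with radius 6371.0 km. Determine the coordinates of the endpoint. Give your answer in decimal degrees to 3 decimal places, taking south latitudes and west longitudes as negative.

Central angle δ = d/R = 0.540402 rad.
Converting: φ₁ = -1.159387 rad, θ = 3.855432 rad.
sin φ₂ = sin φ₁ cos δ + cos φ₁ sin δ cos θ = (-0.916558)(0.857502) + (0.399901)(0.514481)(-0.755853) = -0.941461
φ₂ = asin(-0.941461) = -1.226938 rad = -70.298°.
For the longitude increment, Δλ = atan2( sin θ sin δ cos φ₁, cos δ − sin φ₁ sin φ₂ ) = atan2(-0.134707, -0.005402) = -92.296°.
λ₂ = -143.217° + -92.296° = -235.513°, normalized to (−180°, 180°] → 124.487°.

latitude -70.298°, longitude 124.487°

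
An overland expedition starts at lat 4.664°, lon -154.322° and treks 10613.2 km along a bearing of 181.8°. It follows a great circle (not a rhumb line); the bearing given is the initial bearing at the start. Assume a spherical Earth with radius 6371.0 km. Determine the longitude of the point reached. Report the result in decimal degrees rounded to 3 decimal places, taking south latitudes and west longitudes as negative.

longitude 92.015°

Angular distance δ = d/R = 10613.2 / 6371 = 1.665861 rad.
With φ₁ = 4.664° = 0.081402 rad and θ = 181.8° = 3.173009 rad:
Applying the spherical law of cosines for sides, sin φ₂ = sin φ₁ cos δ + cos φ₁ sin δ cos θ = -0.999417, so φ₂ = -88.044°.
Then Δλ = atan2(-0.031165, -0.013657) = -1.983792 rad, from sin θ sin δ cos φ₁ over cos δ − sin φ₁ sin φ₂.
λ₂ = -154.322° + -113.663° = -267.985°, normalized to (−180°, 180°] → 92.015°.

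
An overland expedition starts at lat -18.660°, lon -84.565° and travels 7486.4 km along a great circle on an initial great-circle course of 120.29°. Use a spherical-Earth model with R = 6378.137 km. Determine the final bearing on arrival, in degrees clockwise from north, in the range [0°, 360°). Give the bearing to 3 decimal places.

final bearing 82.323°

The arc subtends δ = 7486.4/6378.137 = 1.173760 rad at the centre.
Start latitude φ₁ = -0.325678 rad; initial bearing θ = 2.099457 rad.
sin φ₂ = sin φ₁ cos δ + cos φ₁ sin δ cos θ = (-0.319952)(0.386687) + (0.947434)(0.922211)(-0.504377) = -0.564412
φ₂ = asin(-0.564412) = -0.599721 rad = -34.361°.
Δλ = atan2( sin θ sin δ cos φ₁ , cos δ − sin φ₁ sin φ₂ ) = atan2(0.754455, 0.206103) = 1.304122 rad = 74.721°.
λ₂ = -84.565° + 74.721° = -9.844°.
The forward bearing on arrival equals the back-azimuth from the destination plus 180°.
Back-azimuth from P₂ (-34.361°, -9.844°) to P₁ (-18.660°, -84.565°), with Δλ' = λ₁ − λ₂ = -74.721°: atan2( sin Δλ' cos φ₁ , cos φ₂ sin φ₁ − sin φ₂ cos φ₁ cos Δλ' ) = 262.323°.
Final bearing = (262.323° + 180°) mod 360° = 82.323°.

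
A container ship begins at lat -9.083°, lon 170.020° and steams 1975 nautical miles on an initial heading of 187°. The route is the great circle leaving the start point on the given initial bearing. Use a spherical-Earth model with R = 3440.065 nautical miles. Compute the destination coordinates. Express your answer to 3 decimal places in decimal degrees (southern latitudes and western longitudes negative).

Central angle δ = d/R = 0.574117 rad.
Converting: φ₁ = -0.158528 rad, θ = 3.263766 rad.
Destination latitude: φ₂ = arcsin( sin φ₁ cos δ + cos φ₁ sin δ cos θ ) = arcsin(-0.664841) = -41.670°.
Then Δλ = atan2(-0.065357, 0.734717) = -0.088721 rad, from sin θ sin δ cos φ₁ over cos δ − sin φ₁ sin φ₂.
Hence λ₂ = 170.020° + -5.083° = 164.937°.

latitude -41.670°, longitude 164.937°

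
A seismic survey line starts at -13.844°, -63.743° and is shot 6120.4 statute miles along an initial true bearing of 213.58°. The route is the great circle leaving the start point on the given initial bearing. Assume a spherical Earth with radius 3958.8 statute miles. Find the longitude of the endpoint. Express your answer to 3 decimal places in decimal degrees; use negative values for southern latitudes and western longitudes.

δ = 6120.4/3958.8 = 1.546024 rad (88.5807°).
Start latitude φ₁ = -0.241623 rad; initial bearing θ = 3.727674 rad.
sin φ₂ = sin φ₁ cos δ + cos φ₁ sin δ cos θ = (-0.239279)(0.024770) + (0.970951)(0.999693)(-0.833114) = -0.814592
φ₂ = asin(-0.814592) = -0.952025 rad = -54.547°.
Then Δλ = atan2(-0.536869, -0.170145) = -1.877704 rad, from sin θ sin δ cos φ₁ over cos δ − sin φ₁ sin φ₂.
λ₂ = -63.743° + -107.585° = -171.328°.

longitude -171.328°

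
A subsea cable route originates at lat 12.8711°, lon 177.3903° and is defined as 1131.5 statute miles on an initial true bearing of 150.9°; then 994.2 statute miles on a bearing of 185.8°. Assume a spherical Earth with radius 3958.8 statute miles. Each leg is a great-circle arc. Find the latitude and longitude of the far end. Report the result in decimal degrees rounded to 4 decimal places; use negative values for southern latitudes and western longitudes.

Apply the spherical direct solution leg by leg, carrying full precision between legs.
Leg 1: from (12.8711°, 177.3903°), δ = 1131.5/3958.8 = 0.285819 rad, θ = 150.9° → φ = -1.5152°, λ = -174.7258°.
Leg 2: from (-1.5152°, -174.7258°), δ = 994.2/3958.8 = 0.251137 rad, θ = 185.8° → φ = -15.8286°, λ = -176.2215°.

latitude -15.8286°, longitude -176.2215°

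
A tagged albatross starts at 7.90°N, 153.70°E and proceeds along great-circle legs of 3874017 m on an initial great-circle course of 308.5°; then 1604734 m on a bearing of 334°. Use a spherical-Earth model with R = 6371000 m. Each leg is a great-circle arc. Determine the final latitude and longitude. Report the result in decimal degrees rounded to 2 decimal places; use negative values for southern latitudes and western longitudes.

Apply the spherical direct solution leg by leg, carrying full precision between legs.
Leg 1: from (7.90°, 153.70°), δ = 3874017/6371000 = 0.608070 rad, θ = 308.5° → φ = 27.71°, λ = 123.37°.
Leg 2: from (27.71°, 123.37°), δ = 1604734/6371000 = 0.251881 rad, θ = 334° → φ = 40.44°, λ = 115.11°.

latitude 40.44°, longitude 115.11°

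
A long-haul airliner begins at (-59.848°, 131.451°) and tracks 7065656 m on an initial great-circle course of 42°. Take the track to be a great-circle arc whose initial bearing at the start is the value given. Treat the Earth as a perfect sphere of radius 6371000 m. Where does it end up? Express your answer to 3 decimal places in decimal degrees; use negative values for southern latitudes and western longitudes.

latitude -2.927°, longitude 168.309°

δ = 7065656/6371000 = 1.109034 rad (63.5430°).
Start latitude φ₁ = -1.044545 rad; initial bearing θ = 0.733038 rad.
Destination latitude: φ₂ = arcsin( sin φ₁ cos δ + cos φ₁ sin δ cos θ ) = arcsin(-0.051060) = -2.927°.
Δλ = atan2( sin θ sin δ cos φ₁ , cos δ − sin φ₁ sin φ₂ ) = atan2(0.300901, 0.401375) = 0.643294 rad = 36.858°.
Hence λ₂ = 131.451° + 36.858° = 168.309°.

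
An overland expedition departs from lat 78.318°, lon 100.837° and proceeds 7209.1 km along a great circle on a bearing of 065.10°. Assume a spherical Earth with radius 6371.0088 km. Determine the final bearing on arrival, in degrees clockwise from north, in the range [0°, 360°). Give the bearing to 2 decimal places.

final bearing 167.81°

The arc subtends δ = 7209.1/6371.0088 = 1.131548 rad at the centre.
With φ₁ = 78.318° = 1.366907 rad and θ = 65.1° = 1.136209 rad:
Destination latitude: φ₂ = arcsin( sin φ₁ cos δ + cos φ₁ sin δ cos θ ) = arcsin(0.493609) = 29.578°.
Then Δλ = atan2(0.166224, -0.058125) = 1.907188 rad, from sin θ sin δ cos φ₁ over cos δ − sin φ₁ sin φ₂.
λ₂ = 100.837° + 109.274° = 210.111°, normalized to (−180°, 180°] → -149.889°.
The forward bearing on arrival equals the back-azimuth from the destination plus 180°.
Back-azimuth from P₂ (29.58°, -149.89°) to P₁ (78.32°, 100.84°), with Δλ' = λ₁ − λ₂ = 250.73°: atan2( sin Δλ' cos φ₁ , cos φ₂ sin φ₁ − sin φ₂ cos φ₁ cos Δλ' ) = 347.81°.
Final bearing = (347.81° + 180°) mod 360° = 167.81°.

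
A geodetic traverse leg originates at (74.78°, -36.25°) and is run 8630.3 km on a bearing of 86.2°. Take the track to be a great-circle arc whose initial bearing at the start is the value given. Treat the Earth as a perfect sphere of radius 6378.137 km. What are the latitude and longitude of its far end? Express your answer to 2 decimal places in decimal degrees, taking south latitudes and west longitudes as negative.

Angular distance δ = d/R = 8630.3 / 6378.137 = 1.353107 rad.
Start latitude φ₁ = 1.305157 rad; initial bearing θ = 1.504474 rad.
sin φ₂ = sin φ₁ cos δ + cos φ₁ sin δ cos θ = (0.964925)(0.215974) + (0.262526)(0.976399)(0.066274) = 0.225387
φ₂ = asin(0.225387) = 0.227340 rad = 13.03°.
Then Δλ = atan2(0.255767, -0.001507) = 1.576689 rad, from sin θ sin δ cos φ₁ over cos δ − sin φ₁ sin φ₂.
Hence λ₂ = -36.25° + 90.34° = 54.09°.

latitude 13.03°, longitude 54.09°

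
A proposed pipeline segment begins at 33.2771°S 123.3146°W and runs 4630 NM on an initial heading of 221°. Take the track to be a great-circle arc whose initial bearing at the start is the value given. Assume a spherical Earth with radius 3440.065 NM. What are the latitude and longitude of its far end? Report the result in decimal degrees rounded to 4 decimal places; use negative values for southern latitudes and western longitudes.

Angular distance δ = d/R = 4630 / 3440.065 = 1.345905 rad.
Converting: φ₁ = -0.580795 rad, θ = 3.857178 rad.
Destination latitude: φ₂ = arcsin( sin φ₁ cos δ + cos φ₁ sin δ cos θ ) = arcsin(-0.737427) = -47.5127°.
Δλ = atan2( sin θ sin δ cos φ₁ , cos δ − sin φ₁ sin φ₂ ) = atan2(-0.534671, -0.181617) = -1.898248 rad = -108.7616°.
λ₂ = -123.3146° + -108.7616° = -232.0762°, normalized to (−180°, 180°] → 127.9238°.

latitude -47.5127°, longitude 127.9238°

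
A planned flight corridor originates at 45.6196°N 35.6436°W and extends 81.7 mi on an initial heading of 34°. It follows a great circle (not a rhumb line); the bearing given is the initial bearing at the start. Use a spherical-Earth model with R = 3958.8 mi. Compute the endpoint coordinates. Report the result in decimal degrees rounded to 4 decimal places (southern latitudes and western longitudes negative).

latitude 46.5959°, longitude -34.6814°

δ = 81.7/3958.8 = 0.020638 rad (1.1824°).
With φ₁ = 45.6196° = 0.796212 rad and θ = 34° = 0.593412 rad:
sin φ₂ = sin φ₁ cos δ + cos φ₁ sin δ cos θ = (0.714712)(0.999787) + (0.699419)(0.020636)(0.829038) = 0.726526
φ₂ = asin(0.726526) = 0.813252 rad = 46.5959°.
Then Δλ = atan2(0.008071, 0.480531) = 0.016794 rad, from sin θ sin δ cos φ₁ over cos δ − sin φ₁ sin φ₂.
λ₂ = -35.6436° + 0.9622° = -34.6814°.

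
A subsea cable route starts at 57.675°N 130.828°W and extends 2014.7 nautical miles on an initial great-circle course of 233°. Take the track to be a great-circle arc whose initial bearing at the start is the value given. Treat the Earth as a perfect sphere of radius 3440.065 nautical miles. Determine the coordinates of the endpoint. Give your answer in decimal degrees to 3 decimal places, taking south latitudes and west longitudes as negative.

latitude 31.758°, longitude -162.105°

δ = 2014.7/3440.065 = 0.585658 rad (33.5557°).
Start latitude φ₁ = 1.006619 rad; initial bearing θ = 4.066617 rad.
Destination latitude: φ₂ = arcsin( sin φ₁ cos δ + cos φ₁ sin δ cos θ ) = arcsin(0.526328) = 31.758°.
For the longitude increment, Δλ = atan2( sin θ sin δ cos φ₁, cos δ − sin φ₁ sin φ₂ ) = atan2(-0.236049, 0.388587) = -31.277°.
λ₂ = -130.828° + -31.277° = -162.105°.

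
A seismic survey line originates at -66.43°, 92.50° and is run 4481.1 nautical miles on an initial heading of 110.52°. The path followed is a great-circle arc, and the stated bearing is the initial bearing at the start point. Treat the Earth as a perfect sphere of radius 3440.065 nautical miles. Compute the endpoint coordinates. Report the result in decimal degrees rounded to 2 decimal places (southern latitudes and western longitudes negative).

latitude -22.21°, longitude -164.78°

Angular distance δ = d/R = 4481.1 / 3440.065 = 1.302621 rad.
Start latitude φ₁ = -1.159422 rad; initial bearing θ = 1.928938 rad.
sin φ₂ = sin φ₁ cos δ + cos φ₁ sin δ cos θ = (-0.916572)(0.264973) + (0.399869)(0.964256)(-0.350534) = -0.378024
φ₂ = asin(-0.378024) = -0.387661 rad = -22.21°.
Δλ = atan2( sin θ sin δ cos φ₁ , cos δ − sin φ₁ sin φ₂ ) = atan2(0.361111, -0.081514) = 1.792806 rad = 102.72°.
λ₂ = 92.50° + 102.72° = 195.22°, normalized to (−180°, 180°] → -164.78°.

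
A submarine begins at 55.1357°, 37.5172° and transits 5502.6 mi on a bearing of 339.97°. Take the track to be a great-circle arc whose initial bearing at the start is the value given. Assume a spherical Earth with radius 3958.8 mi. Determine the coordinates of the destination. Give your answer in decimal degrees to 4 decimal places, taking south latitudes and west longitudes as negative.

Central angle δ = d/R = 1.389967 rad.
Converting: φ₁ = 0.962300 rad, θ = 5.933596 rad.
Destination latitude: φ₂ = arcsin( sin φ₁ cos δ + cos φ₁ sin δ cos θ ) = arcsin(0.675867) = 42.5215°.
Then Δλ = atan2(-0.192599, -0.374708) = -2.666809 rad, from sin θ sin δ cos φ₁ over cos δ − sin φ₁ sin φ₂.
λ₂ = 37.5172° + -152.7969° = -115.2797°.

latitude 42.5215°, longitude -115.2797°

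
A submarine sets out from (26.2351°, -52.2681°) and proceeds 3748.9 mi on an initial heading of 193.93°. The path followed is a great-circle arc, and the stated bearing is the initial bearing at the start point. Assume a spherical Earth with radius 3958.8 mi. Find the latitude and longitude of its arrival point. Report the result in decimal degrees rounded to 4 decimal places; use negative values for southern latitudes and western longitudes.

The arc subtends δ = 3748.9/3958.8 = 0.946979 rad at the centre.
Start latitude φ₁ = 0.457889 rad; initial bearing θ = 3.384717 rad.
Destination latitude: φ₂ = arcsin( sin φ₁ cos δ + cos φ₁ sin δ cos θ ) = arcsin(-0.448411) = -26.6418°.
For the longitude increment, Δλ = atan2( sin θ sin δ cos φ₁, cos δ − sin φ₁ sin φ₂ ) = atan2(-0.175267, 0.782361) = -12.6271°.
λ₂ = λ₁ + Δλ = -64.8952°.

latitude -26.6418°, longitude -64.8952°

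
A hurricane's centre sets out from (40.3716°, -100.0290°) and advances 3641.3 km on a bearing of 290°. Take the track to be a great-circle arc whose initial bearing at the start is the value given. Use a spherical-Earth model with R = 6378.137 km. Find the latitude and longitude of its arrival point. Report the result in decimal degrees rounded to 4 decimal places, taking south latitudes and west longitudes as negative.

δ = 3641.3/6378.137 = 0.570903 rad (32.7104°).
Start latitude φ₁ = 0.704617 rad; initial bearing θ = 5.061455 rad.
Destination latitude: φ₂ = arcsin( sin φ₁ cos δ + cos φ₁ sin δ cos θ ) = arcsin(0.685830) = 43.3009°.
Then Δλ = atan2(-0.386874, 0.397172) = -0.772265 rad, from sin θ sin δ cos φ₁ over cos δ − sin φ₁ sin φ₂.
λ₂ = λ₁ + Δλ = -144.2765°.

latitude 43.3009°, longitude -144.2765°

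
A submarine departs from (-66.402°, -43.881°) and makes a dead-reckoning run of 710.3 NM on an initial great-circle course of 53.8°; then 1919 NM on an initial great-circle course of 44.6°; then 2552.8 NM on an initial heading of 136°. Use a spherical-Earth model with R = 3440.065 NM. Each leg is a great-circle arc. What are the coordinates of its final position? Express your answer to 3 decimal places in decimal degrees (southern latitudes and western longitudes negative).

latitude -53.003°, longitude 51.407°

Apply the spherical direct solution leg by leg, carrying full precision between legs.
Leg 1: from (-66.402°, -43.881°), δ = 710.3/3440.065 = 0.206479 rad, θ = 53.8° → φ = -58.042°, λ = -25.667°.
Leg 2: from (-58.042°, -25.667°), δ = 1919/3440.065 = 0.557838 rad, θ = 44.6° → φ = -31.354°, λ = 0.134°.
Leg 3: from (-31.354°, 0.134°), δ = 2552.8/3440.065 = 0.742079 rad, θ = 136° → φ = -53.003°, λ = 51.407°.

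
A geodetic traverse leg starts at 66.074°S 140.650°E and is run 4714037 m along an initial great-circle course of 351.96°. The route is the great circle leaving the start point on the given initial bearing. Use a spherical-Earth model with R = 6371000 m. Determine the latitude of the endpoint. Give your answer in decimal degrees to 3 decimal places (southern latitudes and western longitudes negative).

The arc subtends δ = 4714037/6371000 = 0.739921 rad at the centre.
With φ₁ = -66.074° = -1.153209 rad and θ = 351.96° = 6.142861 rad:
Destination latitude: φ₂ = arcsin( sin φ₁ cos δ + cos φ₁ sin δ cos θ ) = arcsin(-0.404310) = -23.848°.
Δλ = atan2( sin θ sin δ cos φ₁ , cos δ − sin φ₁ sin φ₂ ) = atan2(-0.038244, 0.368954) = -0.103287 rad = -5.918°.
λ₂ = 140.650° + -5.918° = 134.732°.

latitude -23.848°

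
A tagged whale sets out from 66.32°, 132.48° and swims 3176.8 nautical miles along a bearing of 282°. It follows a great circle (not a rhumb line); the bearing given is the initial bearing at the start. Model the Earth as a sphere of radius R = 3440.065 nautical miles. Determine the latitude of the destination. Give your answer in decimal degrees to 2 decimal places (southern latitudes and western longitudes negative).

δ = 3176.8/3440.065 = 0.923471 rad (52.9110°).
Start latitude φ₁ = 1.157502 rad; initial bearing θ = 4.921828 rad.
Applying the spherical law of cosines for sides, sin φ₂ = sin φ₁ cos δ + cos φ₁ sin δ cos θ = 0.618890, so φ₂ = 38.24°.
For the longitude increment, Δλ = atan2( sin θ sin δ cos φ₁, cos δ − sin φ₁ sin φ₂ ) = atan2(-0.313378, 0.036274) = -83.40°.
λ₂ = 132.48° + -83.40° = 49.08°.

latitude 38.24°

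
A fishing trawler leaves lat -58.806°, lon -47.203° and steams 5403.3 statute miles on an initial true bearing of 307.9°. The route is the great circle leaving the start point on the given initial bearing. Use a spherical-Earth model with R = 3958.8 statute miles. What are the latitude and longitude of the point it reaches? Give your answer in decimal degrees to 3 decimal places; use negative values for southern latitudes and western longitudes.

latitude 7.848°, longitude -98.438°

Angular distance δ = d/R = 5403.3 / 3958.8 = 1.364883 rad.
With φ₁ = -58.806° = -1.026358 rad and θ = 307.9° = 5.373869 rad:
sin φ₂ = sin φ₁ cos δ + cos φ₁ sin δ cos θ = (-0.855419)(0.204461) + (0.517937)(0.978875)(0.614285) = 0.136540
φ₂ = asin(0.136540) = 0.136968 rad = 7.848°.
For the longitude increment, Δλ = atan2( sin θ sin δ cos φ₁, cos δ − sin φ₁ sin φ₂ ) = atan2(-0.400062, 0.321260) = -51.235°.
λ₂ = -47.203° + -51.235° = -98.438°.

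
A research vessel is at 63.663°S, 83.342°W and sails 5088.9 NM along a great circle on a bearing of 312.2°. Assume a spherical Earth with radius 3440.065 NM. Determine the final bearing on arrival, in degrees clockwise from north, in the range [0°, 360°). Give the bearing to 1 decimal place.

Central angle δ = d/R = 1.479303 rad.
Start latitude φ₁ = -1.111129 rad; initial bearing θ = 5.448918 rad.
Applying the spherical law of cosines for sides, sin φ₂ = sin φ₁ cos δ + cos φ₁ sin δ cos θ = 0.214881, so φ₂ = 12.409°.
Δλ = atan2( sin θ sin δ cos φ₁ , cos δ − sin φ₁ sin φ₂ ) = atan2(-0.327283, 0.283942) = -0.856189 rad = -49.056°.
λ₂ = λ₁ + Δλ = -132.398°.
The forward bearing on arrival equals the back-azimuth from the destination plus 180°.
Back-azimuth from P₂ (12.4°, -132.4°) to P₁ (-63.7°, -83.3°), with Δλ' = λ₁ − λ₂ = 49.1°: atan2( sin Δλ' cos φ₁ , cos φ₂ sin φ₁ − sin φ₂ cos φ₁ cos Δλ' ) = 160.3°.
Final bearing = (160.3° + 180°) mod 360° = 340.3°.

final bearing 340.3°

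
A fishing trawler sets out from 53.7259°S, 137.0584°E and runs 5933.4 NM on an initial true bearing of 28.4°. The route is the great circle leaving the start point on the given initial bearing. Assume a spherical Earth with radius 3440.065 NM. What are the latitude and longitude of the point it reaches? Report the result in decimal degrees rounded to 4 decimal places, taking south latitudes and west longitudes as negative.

latitude 39.6388°, longitude 174.6710°

δ = 5933.4/3440.065 = 1.724793 rad (98.8234°).
Start latitude φ₁ = -0.937694 rad; initial bearing θ = 0.495674 rad.
Destination latitude: φ₂ = arcsin( sin φ₁ cos δ + cos φ₁ sin δ cos θ ) = arcsin(0.637945) = 39.6388°.
Δλ = atan2( sin θ sin δ cos φ₁ , cos δ − sin φ₁ sin φ₂ ) = atan2(0.278072, 0.360920) = 0.656464 rad = 37.6126°.
λ₂ = 137.0584° + 37.6126° = 174.6710°.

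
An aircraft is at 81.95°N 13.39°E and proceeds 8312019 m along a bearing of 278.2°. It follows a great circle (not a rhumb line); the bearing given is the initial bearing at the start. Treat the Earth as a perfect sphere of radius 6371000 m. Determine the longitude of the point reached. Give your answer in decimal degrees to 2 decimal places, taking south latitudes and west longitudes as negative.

Angular distance δ = d/R = 8312019 / 6371000 = 1.304665 rad.
Converting: φ₁ = 1.430297 rad, θ = 4.855506 rad.
Destination latitude: φ₂ = arcsin( sin φ₁ cos δ + cos φ₁ sin δ cos θ ) = arcsin(0.279680) = 16.24°.
Then Δλ = atan2(-0.133726, -0.013923) = -1.674537 rad, from sin θ sin δ cos φ₁ over cos δ − sin φ₁ sin φ₂.
λ₂ = λ₁ + Δλ = -82.55°.

longitude -82.55°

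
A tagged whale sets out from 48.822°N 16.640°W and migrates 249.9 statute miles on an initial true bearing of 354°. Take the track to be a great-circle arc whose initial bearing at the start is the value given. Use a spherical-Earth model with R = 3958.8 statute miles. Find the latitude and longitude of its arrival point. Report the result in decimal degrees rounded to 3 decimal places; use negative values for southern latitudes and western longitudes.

latitude 52.417°, longitude -17.259°

δ = 249.9/3958.8 = 0.063125 rad (3.6168°).
Start latitude φ₁ = 0.852105 rad; initial bearing θ = 6.178466 rad.
Destination latitude: φ₂ = arcsin( sin φ₁ cos δ + cos φ₁ sin δ cos θ ) = arcsin(0.792475) = 52.417°.
Δλ = atan2( sin θ sin δ cos φ₁ , cos δ − sin φ₁ sin φ₂ ) = atan2(-0.004341, 0.401538) = -0.010812 rad = -0.619°.
λ₂ = -16.640° + -0.619° = -17.259°.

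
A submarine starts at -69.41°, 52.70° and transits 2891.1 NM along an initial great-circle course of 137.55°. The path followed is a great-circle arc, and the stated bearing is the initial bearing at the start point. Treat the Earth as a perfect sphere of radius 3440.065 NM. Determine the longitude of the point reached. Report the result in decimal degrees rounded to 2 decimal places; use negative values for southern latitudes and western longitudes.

Angular distance δ = d/R = 2891.1 / 3440.065 = 0.840420 rad.
Converting: φ₁ = -1.211433 rad, θ = 2.400700 rad.
Applying the spherical law of cosines for sides, sin φ₂ = sin φ₁ cos δ + cos φ₁ sin δ cos θ = -0.817834, so φ₂ = -54.87°.
Δλ = atan2( sin θ sin δ cos φ₁ , cos δ − sin φ₁ sin φ₂ ) = atan2(0.176818, -0.098442) = 2.078801 rad = 119.11°.
λ₂ = λ₁ + Δλ = 171.81°.

longitude 171.81°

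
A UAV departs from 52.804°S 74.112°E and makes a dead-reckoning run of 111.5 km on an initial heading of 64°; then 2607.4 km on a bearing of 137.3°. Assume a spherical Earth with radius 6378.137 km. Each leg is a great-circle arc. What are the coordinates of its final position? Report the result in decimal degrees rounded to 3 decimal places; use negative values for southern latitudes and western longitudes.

latitude -64.823°, longitude 114.907°

Apply the spherical direct solution leg by leg, carrying full precision between legs.
Leg 1: from (-52.804°, 74.112°), δ = 111.5/6378.137 = 0.017482 rad, θ = 64° → φ = -52.356°, λ = 75.586°.
Leg 2: from (-52.356°, 75.586°), δ = 2607.4/6378.137 = 0.408803 rad, θ = 137.3° → φ = -64.823°, λ = 114.907°.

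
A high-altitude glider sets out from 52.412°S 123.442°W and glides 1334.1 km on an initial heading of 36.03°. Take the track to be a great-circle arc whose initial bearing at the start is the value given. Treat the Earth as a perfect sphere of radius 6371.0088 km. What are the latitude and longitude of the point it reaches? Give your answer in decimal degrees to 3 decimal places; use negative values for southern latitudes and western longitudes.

δ = 1334.1/6371.0088 = 0.209402 rad (11.9978°).
Converting: φ₁ = -0.914762 rad, θ = 0.628842 rad.
Destination latitude: φ₂ = arcsin( sin φ₁ cos δ + cos φ₁ sin δ cos θ ) = arcsin(-0.672564) = -42.265°.
Δλ = atan2( sin θ sin δ cos φ₁ , cos δ − sin φ₁ sin φ₂ ) = atan2(0.074584, 0.445204) = 0.165987 rad = 9.510°.
λ₂ = λ₁ + Δλ = -113.932°.

latitude -42.265°, longitude -113.932°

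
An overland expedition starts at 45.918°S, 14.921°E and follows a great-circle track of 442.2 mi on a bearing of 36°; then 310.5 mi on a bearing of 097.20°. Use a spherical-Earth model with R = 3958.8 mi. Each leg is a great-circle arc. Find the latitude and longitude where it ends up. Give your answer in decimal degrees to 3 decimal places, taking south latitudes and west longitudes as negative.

latitude -41.040°, longitude 25.789°

Apply the spherical direct solution leg by leg, carrying full precision between legs.
Leg 1: from (-45.918°, 14.921°), δ = 442.2/3958.8 = 0.111701 rad, θ = 36° → φ = -40.627°, λ = 19.873°.
Leg 2: from (-40.627°, 19.873°), δ = 310.5/3958.8 = 0.078433 rad, θ = 97.2° → φ = -41.040°, λ = 25.789°.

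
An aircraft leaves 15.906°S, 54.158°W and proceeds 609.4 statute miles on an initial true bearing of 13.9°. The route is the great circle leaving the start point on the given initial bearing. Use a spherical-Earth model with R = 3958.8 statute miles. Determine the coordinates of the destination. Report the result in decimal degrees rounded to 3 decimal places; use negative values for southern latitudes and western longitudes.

The arc subtends δ = 609.4/3958.8 = 0.153936 rad at the centre.
Converting: φ₁ = -0.277612 rad, θ = 0.242601 rad.
sin φ₂ = sin φ₁ cos δ + cos φ₁ sin δ cos θ = (-0.274060)(0.988175) + (0.961713)(0.153328)(0.970716) = -0.127680
φ₂ = asin(-0.127680) = -0.128029 rad = -7.336°.
Then Δλ = atan2(0.035423, 0.953183) = 0.037146 rad, from sin θ sin δ cos φ₁ over cos δ − sin φ₁ sin φ₂.
λ₂ = -54.158° + 2.128° = -52.030°.

latitude -7.336°, longitude -52.030°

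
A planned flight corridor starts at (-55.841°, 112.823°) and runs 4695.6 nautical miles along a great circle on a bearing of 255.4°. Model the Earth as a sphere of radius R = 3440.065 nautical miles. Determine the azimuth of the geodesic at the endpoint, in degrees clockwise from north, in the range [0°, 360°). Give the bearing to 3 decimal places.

final bearing 325.176°

Angular distance δ = d/R = 4695.6 / 3440.065 = 1.364974 rad.
Start latitude φ₁ = -0.974609 rad; initial bearing θ = 4.457571 rad.
Destination latitude: φ₂ = arcsin( sin φ₁ cos δ + cos φ₁ sin δ cos θ ) = arcsin(-0.307662) = -17.918°.
For the longitude increment, Δλ = atan2( sin θ sin δ cos φ₁, cos δ − sin φ₁ sin φ₂ ) = atan2(-0.531892, -0.050213) = -95.393°.
Hence λ₂ = 112.823° + -95.393° = 17.430°.
The forward bearing on arrival equals the back-azimuth from the destination plus 180°.
Back-azimuth from P₂ (-17.918°, 17.430°) to P₁ (-55.841°, 112.823°), with Δλ' = λ₁ − λ₂ = 95.393°: atan2( sin Δλ' cos φ₁ , cos φ₂ sin φ₁ − sin φ₂ cos φ₁ cos Δλ' ) = 145.176°.
Final bearing = (145.176° + 180°) mod 360° = 325.176°.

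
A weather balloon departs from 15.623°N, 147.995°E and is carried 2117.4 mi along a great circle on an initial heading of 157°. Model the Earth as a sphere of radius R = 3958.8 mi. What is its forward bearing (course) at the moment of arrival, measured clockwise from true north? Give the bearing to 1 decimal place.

final bearing 157.3°

Angular distance δ = d/R = 2117.4 / 3958.8 = 0.534859 rad.
Start latitude φ₁ = 0.272673 rad; initial bearing θ = 2.740167 rad.
Destination latitude: φ₂ = arcsin( sin φ₁ cos δ + cos φ₁ sin δ cos θ ) = arcsin(-0.220170) = -12.719°.
Δλ = atan2( sin θ sin δ cos φ₁ , cos δ − sin φ₁ sin φ₂ ) = atan2(0.191805, 0.919634) = 0.205619 rad = 11.781°.
Hence λ₂ = 147.995° + 11.781° = 159.776°.
The forward bearing on arrival equals the back-azimuth from the destination plus 180°.
Back-azimuth from P₂ (-12.7°, 159.8°) to P₁ (15.6°, 148.0°), with Δλ' = λ₁ − λ₂ = -11.8°: atan2( sin Δλ' cos φ₁ , cos φ₂ sin φ₁ − sin φ₂ cos φ₁ cos Δλ' ) = 337.3°.
Final bearing = (337.3° + 180°) mod 360° = 157.3°.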